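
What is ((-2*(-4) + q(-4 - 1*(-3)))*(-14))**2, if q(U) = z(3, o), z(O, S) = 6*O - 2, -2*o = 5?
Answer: 112896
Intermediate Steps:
o = -5/2 (o = -1/2*5 = -5/2 ≈ -2.5000)
z(O, S) = -2 + 6*O
q(U) = 16 (q(U) = -2 + 6*3 = -2 + 18 = 16)
((-2*(-4) + q(-4 - 1*(-3)))*(-14))**2 = ((-2*(-4) + 16)*(-14))**2 = ((8 + 16)*(-14))**2 = (24*(-14))**2 = (-336)**2 = 112896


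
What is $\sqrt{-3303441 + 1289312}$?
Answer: $i \sqrt{2014129} \approx 1419.2 i$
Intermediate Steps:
$\sqrt{-3303441 + 1289312} = \sqrt{-2014129} = i \sqrt{2014129}$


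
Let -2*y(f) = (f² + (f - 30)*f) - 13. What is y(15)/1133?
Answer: 13/2266 ≈ 0.0057370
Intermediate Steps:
y(f) = 13/2 - f²/2 - f*(-30 + f)/2 (y(f) = -((f² + (f - 30)*f) - 13)/2 = -((f² + (-30 + f)*f) - 13)/2 = -((f² + f*(-30 + f)) - 13)/2 = -(-13 + f² + f*(-30 + f))/2 = 13/2 - f²/2 - f*(-30 + f)/2)
y(15)/1133 = (13/2 - 1*15² + 15*15)/1133 = (13/2 - 1*225 + 225)*(1/1133) = (13/2 - 225 + 225)*(1/1133) = (13/2)*(1/1133) = 13/2266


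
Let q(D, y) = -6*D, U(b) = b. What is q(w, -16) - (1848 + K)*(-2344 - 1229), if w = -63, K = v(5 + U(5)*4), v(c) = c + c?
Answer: 6781932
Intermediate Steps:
v(c) = 2*c
K = 50 (K = 2*(5 + 5*4) = 2*(5 + 20) = 2*25 = 50)
q(w, -16) - (1848 + K)*(-2344 - 1229) = -6*(-63) - (1848 + 50)*(-2344 - 1229) = 378 - 1898*(-3573) = 378 - 1*(-6781554) = 378 + 6781554 = 6781932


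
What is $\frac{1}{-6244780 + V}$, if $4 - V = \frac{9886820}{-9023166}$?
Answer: $- \frac{4511583}{28173820296998} \approx -1.6013 \cdot 10^{-7}$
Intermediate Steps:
$V = \frac{22989742}{4511583}$ ($V = 4 - \frac{9886820}{-9023166} = 4 - 9886820 \left(- \frac{1}{9023166}\right) = 4 - - \frac{4943410}{4511583} = 4 + \frac{4943410}{4511583} = \frac{22989742}{4511583} \approx 5.0957$)
$\frac{1}{-6244780 + V} = \frac{1}{-6244780 + \frac{22989742}{4511583}} = \frac{1}{- \frac{28173820296998}{4511583}} = - \frac{4511583}{28173820296998}$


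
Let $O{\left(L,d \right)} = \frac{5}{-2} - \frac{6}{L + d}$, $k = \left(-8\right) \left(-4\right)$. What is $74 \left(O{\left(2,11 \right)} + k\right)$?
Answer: $\frac{27935}{13} \approx 2148.8$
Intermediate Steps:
$k = 32$
$O{\left(L,d \right)} = - \frac{5}{2} - \frac{6}{L + d}$ ($O{\left(L,d \right)} = 5 \left(- \frac{1}{2}\right) - \frac{6}{L + d} = - \frac{5}{2} - \frac{6}{L + d}$)
$74 \left(O{\left(2,11 \right)} + k\right) = 74 \left(\frac{-12 - 10 - 55}{2 \left(2 + 11\right)} + 32\right) = 74 \left(\frac{-12 - 10 - 55}{2 \cdot 13} + 32\right) = 74 \left(\frac{1}{2} \cdot \frac{1}{13} \left(-77\right) + 32\right) = 74 \left(- \frac{77}{26} + 32\right) = 74 \cdot \frac{755}{26} = \frac{27935}{13}$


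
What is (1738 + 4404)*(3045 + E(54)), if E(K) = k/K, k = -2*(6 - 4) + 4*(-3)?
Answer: 504915394/27 ≈ 1.8701e+7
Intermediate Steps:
k = -16 (k = -2*2 - 12 = -4 - 12 = -16)
E(K) = -16/K
(1738 + 4404)*(3045 + E(54)) = (1738 + 4404)*(3045 - 16/54) = 6142*(3045 - 16*1/54) = 6142*(3045 - 8/27) = 6142*(82207/27) = 504915394/27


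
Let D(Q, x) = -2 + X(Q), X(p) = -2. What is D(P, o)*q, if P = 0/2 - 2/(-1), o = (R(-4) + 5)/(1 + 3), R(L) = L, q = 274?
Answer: -1096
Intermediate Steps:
o = ¼ (o = (-4 + 5)/(1 + 3) = 1/4 = 1*(¼) = ¼ ≈ 0.25000)
P = 2 (P = 0*(½) - 2*(-1) = 0 + 2 = 2)
D(Q, x) = -4 (D(Q, x) = -2 - 2 = -4)
D(P, o)*q = -4*274 = -1096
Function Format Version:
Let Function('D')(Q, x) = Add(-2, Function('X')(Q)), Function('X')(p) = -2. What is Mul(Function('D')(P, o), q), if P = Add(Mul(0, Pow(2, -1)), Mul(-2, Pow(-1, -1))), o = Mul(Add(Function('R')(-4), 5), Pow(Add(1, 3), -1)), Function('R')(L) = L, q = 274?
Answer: -1096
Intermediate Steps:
o = Rational(1, 4) (o = Mul(Add(-4, 5), Pow(Add(1, 3), -1)) = Mul(1, Pow(4, -1)) = Mul(1, Rational(1, 4)) = Rational(1, 4) ≈ 0.25000)
P = 2 (P = Add(Mul(0, Rational(1, 2)), Mul(-2, -1)) = Add(0, 2) = 2)
Function('D')(Q, x) = -4 (Function('D')(Q, x) = Add(-2, -2) = -4)
Mul(Function('D')(P, o), q) = Mul(-4, 274) = -1096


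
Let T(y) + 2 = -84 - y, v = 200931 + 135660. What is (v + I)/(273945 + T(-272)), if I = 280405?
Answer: 616996/274131 ≈ 2.2507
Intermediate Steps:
v = 336591
T(y) = -86 - y (T(y) = -2 + (-84 - y) = -86 - y)
(v + I)/(273945 + T(-272)) = (336591 + 280405)/(273945 + (-86 - 1*(-272))) = 616996/(273945 + (-86 + 272)) = 616996/(273945 + 186) = 616996/274131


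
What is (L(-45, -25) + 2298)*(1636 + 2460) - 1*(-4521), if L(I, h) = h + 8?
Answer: 9347497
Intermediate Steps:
L(I, h) = 8 + h
(L(-45, -25) + 2298)*(1636 + 2460) - 1*(-4521) = ((8 - 25) + 2298)*(1636 + 2460) - 1*(-4521) = (-17 + 2298)*4096 + 4521 = 2281*4096 + 4521 = 9342976 + 4521 = 9347497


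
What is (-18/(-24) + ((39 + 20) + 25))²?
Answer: 114921/16 ≈ 7182.6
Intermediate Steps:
(-18/(-24) + ((39 + 20) + 25))² = (-18*(-1/24) + (59 + 25))² = (¾ + 84)² = (339/4)² = 114921/16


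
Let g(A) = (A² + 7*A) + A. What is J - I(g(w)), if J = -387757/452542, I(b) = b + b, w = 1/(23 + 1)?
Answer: -99507311/65166048 ≈ -1.5270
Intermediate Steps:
w = 1/24 ≈ 0.041667
g(A) = A² + 8*A
I(b) = 2*b
J = -387757/452542 (J = -387757*1/452542 = -387757/452542 ≈ -0.85684)
J - I(g(w)) = -387757/452542 - 2*(8 + 1/24)/24 = -387757/452542 - 2*(1/24)*(193/24) = -387757/452542 - 2*193/576 = -387757/452542 - 1*193/288 = -387757/452542 - 193/288 = -99507311/65166048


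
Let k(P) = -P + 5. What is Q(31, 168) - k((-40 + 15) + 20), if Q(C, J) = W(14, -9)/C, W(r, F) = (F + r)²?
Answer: -285/31 ≈ -9.1935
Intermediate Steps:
k(P) = 5 - P
Q(C, J) = 25/C (Q(C, J) = (-9 + 14)²/C = 5²/C = 25/C)
Q(31, 168) - k((-40 + 15) + 20) = 25/31 - (5 - ((-40 + 15) + 20)) = 25*(1/31) - (5 - (-25 + 20)) = 25/31 - (5 - 1*(-5)) = 25/31 - (5 + 5) = 25/31 - 1*10 = 25/31 - 10 = -285/31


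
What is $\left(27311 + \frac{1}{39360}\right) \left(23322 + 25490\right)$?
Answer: $\frac{13117748607083}{9840} \approx 1.3331 \cdot 10^{9}$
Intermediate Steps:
$\left(27311 + \frac{1}{39360}\right) \left(23322 + 25490\right) = \left(27311 + \frac{1}{39360}\right) 48812 = \frac{1074960961}{39360} \cdot 48812 = \frac{13117748607083}{9840}$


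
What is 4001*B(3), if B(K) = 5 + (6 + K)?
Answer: 56014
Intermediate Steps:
B(K) = 11 + K
4001*B(3) = 4001*(11 + 3) = 4001*14 = 56014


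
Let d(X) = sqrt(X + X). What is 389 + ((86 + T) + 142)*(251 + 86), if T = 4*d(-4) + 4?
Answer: 78573 + 2696*I*sqrt(2) ≈ 78573.0 + 3812.7*I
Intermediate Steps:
d(X) = sqrt(2)*sqrt(X) (d(X) = sqrt(2*X) = sqrt(2)*sqrt(X))
T = 4 + 8*I*sqrt(2) (T = 4*(sqrt(2)*sqrt(-4)) + 4 = 4*(sqrt(2)*(2*I)) + 4 = 4*(2*I*sqrt(2)) + 4 = 8*I*sqrt(2) + 4 = 4 + 8*I*sqrt(2) ≈ 4.0 + 11.314*I)
389 + ((86 + T) + 142)*(251 + 86) = 389 + ((86 + (4 + 8*I*sqrt(2))) + 142)*(251 + 86) = 389 + ((90 + 8*I*sqrt(2)) + 142)*337 = 389 + (232 + 8*I*sqrt(2))*337 = 389 + (78184 + 2696*I*sqrt(2)) = 78573 + 2696*I*sqrt(2)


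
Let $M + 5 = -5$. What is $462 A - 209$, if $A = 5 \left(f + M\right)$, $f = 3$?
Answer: $-16379$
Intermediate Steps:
$M = -10$ ($M = -5 - 5 = -10$)
$A = -35$ ($A = 5 \left(3 - 10\right) = 5 \left(-7\right) = -35$)
$462 A - 209 = 462 \left(-35\right) - 209 = -16170 - 209 = -16379$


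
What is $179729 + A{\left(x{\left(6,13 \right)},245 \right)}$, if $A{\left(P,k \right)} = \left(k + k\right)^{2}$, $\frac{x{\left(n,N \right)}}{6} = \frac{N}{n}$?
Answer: $419829$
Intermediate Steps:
$x{\left(n,N \right)} = \frac{6 N}{n}$ ($x{\left(n,N \right)} = 6 \frac{N}{n} = \frac{6 N}{n}$)
$A{\left(P,k \right)} = 4 k^{2}$ ($A{\left(P,k \right)} = \left(2 k\right)^{2} = 4 k^{2}$)
$179729 + A{\left(x{\left(6,13 \right)},245 \right)} = 179729 + 4 \cdot 245^{2} = 179729 + 4 \cdot 60025 = 179729 + 240100 = 419829$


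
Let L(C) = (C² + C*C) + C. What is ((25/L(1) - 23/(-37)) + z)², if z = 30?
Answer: 18696976/12321 ≈ 1517.5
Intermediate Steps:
L(C) = C + 2*C² (L(C) = (C² + C²) + C = 2*C² + C = C + 2*C²)
((25/L(1) - 23/(-37)) + z)² = ((25/((1*(1 + 2*1))) - 23/(-37)) + 30)² = ((25/((1*(1 + 2))) - 23*(-1/37)) + 30)² = ((25/((1*3)) + 23/37) + 30)² = ((25/3 + 23/37) + 30)² = (994/111 + 30)² = (4324/111)² = 18696976/12321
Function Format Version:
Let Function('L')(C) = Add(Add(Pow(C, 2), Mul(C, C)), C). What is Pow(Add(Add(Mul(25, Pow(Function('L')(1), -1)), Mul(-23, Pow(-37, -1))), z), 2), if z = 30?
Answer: Rational(18696976, 12321) ≈ 1517.5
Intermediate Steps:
Function('L')(C) = Add(C, Mul(2, Pow(C, 2))) (Function('L')(C) = Add(Add(Pow(C, 2), Pow(C, 2)), C) = Add(Mul(2, Pow(C, 2)), C) = Add(C, Mul(2, Pow(C, 2))))
Pow(Add(Add(Mul(25, Pow(Function('L')(1), -1)), Mul(-23, Pow(-37, -1))), z), 2) = Pow(Add(Add(Mul(25, Pow(Mul(1, Add(1, Mul(2, 1))), -1)), Mul(-23, Pow(-37, -1))), 30), 2) = Pow(Add(Add(Mul(25, Pow(Mul(1, Add(1, 2)), -1)), Mul(-23, Rational(-1, 37))), 30), 2) = Pow(Add(Add(Mul(25, Pow(Mul(1, 3), -1)), Rational(23, 37)), 30), 2) = Pow(Add(Add(Mul(25, Pow(3, -1)), Rational(23, 37)), 30), 2) = Pow(Add(Add(Mul(25, Rational(1, 3)), Rational(23, 37)), 30), 2) = Pow(Add(Add(Rational(25, 3), Rational(23, 37)), 30), 2) = Pow(Add(Rational(994, 111), 30), 2) = Pow(Rational(4324, 111), 2) = Rational(18696976, 12321)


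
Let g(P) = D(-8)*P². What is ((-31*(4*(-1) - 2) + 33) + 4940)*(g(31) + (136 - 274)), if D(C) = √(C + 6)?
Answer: -711942 + 4957799*I*√2 ≈ -7.1194e+5 + 7.0114e+6*I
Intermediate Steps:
D(C) = √(6 + C)
g(P) = I*√2*P² (g(P) = √(6 - 8)*P² = √(-2)*P² = (I*√2)*P² = I*√2*P²)
((-31*(4*(-1) - 2) + 33) + 4940)*(g(31) + (136 - 274)) = ((-31*(4*(-1) - 2) + 33) + 4940)*(I*√2*31² + (136 - 274)) = ((-31*(-4 - 2) + 33) + 4940)*(I*√2*961 - 138) = ((-31*(-6) + 33) + 4940)*(961*I*√2 - 138) = ((186 + 33) + 4940)*(-138 + 961*I*√2) = (219 + 4940)*(-138 + 961*I*√2) = 5159*(-138 + 961*I*√2) = -711942 + 4957799*I*√2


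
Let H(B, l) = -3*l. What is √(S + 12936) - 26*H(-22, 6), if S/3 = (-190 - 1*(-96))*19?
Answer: 468 + 3*√842 ≈ 555.05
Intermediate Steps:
S = -5358 (S = 3*((-190 - 1*(-96))*19) = 3*((-190 + 96)*19) = 3*(-94*19) = 3*(-1786) = -5358)
√(S + 12936) - 26*H(-22, 6) = √(-5358 + 12936) - 26*(-3*6) = √7578 - 26*(-18) = 3*√842 - 1*(-468) = 3*√842 + 468 = 468 + 3*√842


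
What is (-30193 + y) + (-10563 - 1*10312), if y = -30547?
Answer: -81615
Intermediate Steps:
(-30193 + y) + (-10563 - 1*10312) = (-30193 - 30547) + (-10563 - 1*10312) = -60740 + (-10563 - 10312) = -60740 - 20875 = -81615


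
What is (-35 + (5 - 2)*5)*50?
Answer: -1000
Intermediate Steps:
(-35 + (5 - 2)*5)*50 = (-35 + 3*5)*50 = (-35 + 15)*50 = -20*50 = -1000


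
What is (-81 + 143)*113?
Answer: 7006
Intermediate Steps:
(-81 + 143)*113 = 62*113 = 7006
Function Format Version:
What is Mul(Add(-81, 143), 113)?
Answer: 7006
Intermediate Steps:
Mul(Add(-81, 143), 113) = Mul(62, 113) = 7006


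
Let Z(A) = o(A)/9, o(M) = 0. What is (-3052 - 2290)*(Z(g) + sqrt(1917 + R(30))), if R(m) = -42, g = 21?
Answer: -133550*sqrt(3) ≈ -2.3132e+5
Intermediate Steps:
Z(A) = 0 (Z(A) = 0/9 = 0*(1/9) = 0)
(-3052 - 2290)*(Z(g) + sqrt(1917 + R(30))) = (-3052 - 2290)*(0 + sqrt(1917 - 42)) = -5342*(0 + sqrt(1875)) = -5342*(0 + 25*sqrt(3)) = -133550*sqrt(3)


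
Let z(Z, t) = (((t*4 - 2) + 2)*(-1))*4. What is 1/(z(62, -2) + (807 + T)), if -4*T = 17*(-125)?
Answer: 4/5481 ≈ 0.00072979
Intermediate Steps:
T = 2125/4 (T = -17*(-125)/4 = -¼*(-2125) = 2125/4 ≈ 531.25)
z(Z, t) = -16*t (z(Z, t) = (((4*t - 2) + 2)*(-1))*4 = (((-2 + 4*t) + 2)*(-1))*4 = ((4*t)*(-1))*4 = -4*t*4 = -16*t)
1/(z(62, -2) + (807 + T)) = 1/(-16*(-2) + (807 + 2125/4)) = 1/(32 + 5353/4) = 1/(5481/4) = 4/5481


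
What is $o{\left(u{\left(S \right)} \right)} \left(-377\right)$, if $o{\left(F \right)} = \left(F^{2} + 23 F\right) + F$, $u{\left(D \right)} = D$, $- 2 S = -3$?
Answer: $- \frac{57681}{4} \approx -14420.0$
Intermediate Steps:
$S = \frac{3}{2}$ ($S = \left(- \frac{1}{2}\right) \left(-3\right) = \frac{3}{2} \approx 1.5$)
$o{\left(F \right)} = F^{2} + 24 F$
$o{\left(u{\left(S \right)} \right)} \left(-377\right) = \frac{3 \left(24 + \frac{3}{2}\right)}{2} \left(-377\right) = \frac{3}{2} \cdot \frac{51}{2} \left(-377\right) = \frac{153}{4} \left(-377\right) = - \frac{57681}{4}$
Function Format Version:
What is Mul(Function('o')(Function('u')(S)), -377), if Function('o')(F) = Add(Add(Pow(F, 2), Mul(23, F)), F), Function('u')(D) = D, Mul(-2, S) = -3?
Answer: Rational(-57681, 4) ≈ -14420.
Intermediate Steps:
S = Rational(3, 2) (S = Mul(Rational(-1, 2), -3) = Rational(3, 2) ≈ 1.5000)
Function('o')(F) = Add(Pow(F, 2), Mul(24, F))
Mul(Function('o')(Function('u')(S)), -377) = Mul(Mul(Rational(3, 2), Add(24, Rational(3, 2))), -377) = Mul(Mul(Rational(3, 2), Rational(51, 2)), -377) = Mul(Rational(153, 4), -377) = Rational(-57681, 4)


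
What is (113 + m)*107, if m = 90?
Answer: 21721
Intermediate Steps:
(113 + m)*107 = (113 + 90)*107 = 203*107 = 21721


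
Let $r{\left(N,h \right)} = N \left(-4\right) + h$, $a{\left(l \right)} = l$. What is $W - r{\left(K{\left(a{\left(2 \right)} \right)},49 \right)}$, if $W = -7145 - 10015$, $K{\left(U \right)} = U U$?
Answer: $-17193$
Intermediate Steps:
$K{\left(U \right)} = U^{2}$
$r{\left(N,h \right)} = h - 4 N$ ($r{\left(N,h \right)} = - 4 N + h = h - 4 N$)
$W = -17160$ ($W = -7145 - 10015 = -17160$)
$W - r{\left(K{\left(a{\left(2 \right)} \right)},49 \right)} = -17160 - \left(49 - 4 \cdot 2^{2}\right) = -17160 - \left(49 - 16\right) = -17160 - 33 = -17193$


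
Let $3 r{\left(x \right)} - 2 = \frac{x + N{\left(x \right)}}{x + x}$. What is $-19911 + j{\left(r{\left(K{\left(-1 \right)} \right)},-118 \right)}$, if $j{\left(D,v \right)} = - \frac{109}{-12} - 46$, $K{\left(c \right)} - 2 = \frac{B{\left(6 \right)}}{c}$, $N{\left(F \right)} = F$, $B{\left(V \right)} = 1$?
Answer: $- \frac{239375}{12} \approx -19948.0$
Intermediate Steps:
$K{\left(c \right)} = 2 + \frac{1}{c}$ ($K{\left(c \right)} = 2 + 1 \frac{1}{c} = 2 + \frac{1}{c}$)
$r{\left(x \right)} = 1$ ($r{\left(x \right)} = \frac{2}{3} + \frac{\left(x + x\right) \frac{1}{x + x}}{3} = \frac{2}{3} + \frac{2 x \frac{1}{2 x}}{3} = \frac{2}{3} + \frac{1}{3} \cdot 1 = \frac{2}{3} + \frac{1}{3} = 1$)
$j{\left(D,v \right)} = - \frac{443}{12}$ ($j{\left(D,v \right)} = \left(-109\right) \left(- \frac{1}{12}\right) - 46 = \frac{109}{12} - 46 = - \frac{443}{12}$)
$-19911 + j{\left(r{\left(K{\left(-1 \right)} \right)},-118 \right)} = -19911 - \frac{443}{12} = - \frac{239375}{12}$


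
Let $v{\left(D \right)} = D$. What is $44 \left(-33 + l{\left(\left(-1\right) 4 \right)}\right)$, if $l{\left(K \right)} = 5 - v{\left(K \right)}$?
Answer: $-1056$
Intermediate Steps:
$l{\left(K \right)} = 5 - K$
$44 \left(-33 + l{\left(\left(-1\right) 4 \right)}\right) = 44 \left(-33 + \left(5 - \left(-1\right) 4\right)\right) = 44 \left(-33 + \left(5 - -4\right)\right) = 44 \left(-33 + \left(5 + 4\right)\right) = 44 \left(-33 + 9\right) = 44 \left(-24\right) = -1056$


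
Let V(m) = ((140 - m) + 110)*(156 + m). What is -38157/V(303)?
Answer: 12719/8109 ≈ 1.5685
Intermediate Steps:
V(m) = (156 + m)*(250 - m) (V(m) = (250 - m)*(156 + m) = (156 + m)*(250 - m))
-38157/V(303) = -38157/(39000 - 1*303² + 94*303) = -38157/(39000 - 1*91809 + 28482) = -38157/(39000 - 91809 + 28482) = -38157/(-24327) = -38157*(-1/24327) = 12719/8109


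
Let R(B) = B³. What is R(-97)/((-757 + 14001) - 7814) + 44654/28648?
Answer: -6475946221/38889660 ≈ -166.52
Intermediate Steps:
R(-97)/((-757 + 14001) - 7814) + 44654/28648 = (-97)³/((-757 + 14001) - 7814) + 44654/28648 = -912673/(13244 - 7814) + 44654*(1/28648) = -912673/5430 + 22327/14324 = -6475946221/38889660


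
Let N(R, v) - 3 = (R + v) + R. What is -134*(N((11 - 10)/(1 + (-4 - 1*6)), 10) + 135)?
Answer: -178220/9 ≈ -19802.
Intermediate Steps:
N(R, v) = 3 + v + 2*R (N(R, v) = 3 + ((R + v) + R) = 3 + (v + 2*R) = 3 + v + 2*R)
-134*(N((11 - 10)/(1 + (-4 - 1*6)), 10) + 135) = -134*((3 + 10 + 2*((11 - 10)/(1 + (-4 - 1*6)))) + 135) = -134*((3 + 10 + 2*(1/(1 + (-4 - 6)))) + 135) = -134*((3 + 10 + 2*(1/(1 - 10))) + 135) = -134*((3 + 10 + 2*(1/(-9))) + 135) = -134*((3 + 10 + 2*(1*(-⅑))) + 135) = -134*((3 + 10 + 2*(-⅑)) + 135) = -134*((3 + 10 - 2/9) + 135) = -134*(115/9 + 135) = -134*1330/9 = -178220/9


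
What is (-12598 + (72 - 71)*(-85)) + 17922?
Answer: 5239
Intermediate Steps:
(-12598 + (72 - 71)*(-85)) + 17922 = (-12598 + 1*(-85)) + 17922 = (-12598 - 85) + 17922 = -12683 + 17922 = 5239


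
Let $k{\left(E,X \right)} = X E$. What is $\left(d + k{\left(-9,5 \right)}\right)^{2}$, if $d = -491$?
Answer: $287296$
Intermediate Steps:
$k{\left(E,X \right)} = E X$
$\left(d + k{\left(-9,5 \right)}\right)^{2} = \left(-491 - 45\right)^{2} = \left(-536\right)^{2} = 287296$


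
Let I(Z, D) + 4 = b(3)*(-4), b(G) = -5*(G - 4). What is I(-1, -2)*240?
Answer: -5760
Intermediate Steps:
b(G) = 20 - 5*G (b(G) = -5*(-4 + G) = 20 - 5*G)
I(Z, D) = -24 (I(Z, D) = -4 + (20 - 5*3)*(-4) = -4 + (20 - 15)*(-4) = -4 + 5*(-4) = -4 - 20 = -24)
I(-1, -2)*240 = -24*240 = -5760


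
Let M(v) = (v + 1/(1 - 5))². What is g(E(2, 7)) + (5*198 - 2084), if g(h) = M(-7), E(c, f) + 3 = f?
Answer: -16663/16 ≈ -1041.4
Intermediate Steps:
E(c, f) = -3 + f
M(v) = (-¼ + v)² (M(v) = (v + 1/(-4))² = (v - ¼)² = (-¼ + v)²)
g(h) = 841/16 (g(h) = (-1 + 4*(-7))²/16 = (-1 - 28)²/16 = (1/16)*(-29)² = (1/16)*841 = 841/16)
g(E(2, 7)) + (5*198 - 2084) = 841/16 + (5*198 - 2084) = 841/16 + (990 - 2084) = 841/16 - 1094 = -16663/16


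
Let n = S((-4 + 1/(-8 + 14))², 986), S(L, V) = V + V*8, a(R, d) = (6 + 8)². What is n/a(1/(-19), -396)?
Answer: 4437/98 ≈ 45.276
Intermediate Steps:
a(R, d) = 196 (a(R, d) = 14² = 196)
S(L, V) = 9*V (S(L, V) = V + 8*V = 9*V)
n = 8874 (n = 9*986 = 8874)
n/a(1/(-19), -396) = 8874/196 = 8874*(1/196) = 4437/98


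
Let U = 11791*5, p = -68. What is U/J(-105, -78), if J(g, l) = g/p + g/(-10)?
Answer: 308380/63 ≈ 4894.9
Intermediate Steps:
J(g, l) = -39*g/340 (J(g, l) = g/(-68) + g/(-10) = g*(-1/68) + g*(-1/10) = -g/68 - g/10 = -39*g/340)
U = 58955
U/J(-105, -78) = 58955/((-39/340*(-105))) = 58955/(819/68) = 58955*(68/819) = 308380/63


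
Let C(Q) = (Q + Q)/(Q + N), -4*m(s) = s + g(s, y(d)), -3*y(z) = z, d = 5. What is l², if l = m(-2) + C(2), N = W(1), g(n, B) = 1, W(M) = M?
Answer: 361/144 ≈ 2.5069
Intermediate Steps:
y(z) = -z/3
N = 1
m(s) = -¼ - s/4 (m(s) = -(s + 1)/4 = -(1 + s)/4 = -¼ - s/4)
C(Q) = 2*Q/(1 + Q) (C(Q) = (Q + Q)/(Q + 1) = (2*Q)/(1 + Q) = 2*Q/(1 + Q))
l = 19/12 (l = (-¼ - ¼*(-2)) + 2*2/(1 + 2) = (-¼ + ½) + 2*2/3 = ¼ + 2*2*(⅓) = ¼ + 4/3 = 19/12 ≈ 1.5833)
l² = (19/12)² = 361/144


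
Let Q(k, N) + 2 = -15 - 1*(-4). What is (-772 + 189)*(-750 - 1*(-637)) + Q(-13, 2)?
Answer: 65866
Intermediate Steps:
Q(k, N) = -13 (Q(k, N) = -2 + (-15 - 1*(-4)) = -2 + (-15 + 4) = -2 - 11 = -13)
(-772 + 189)*(-750 - 1*(-637)) + Q(-13, 2) = (-772 + 189)*(-750 - 1*(-637)) - 13 = -583*(-750 + 637) - 13 = -583*(-113) - 13 = 65879 - 13 = 65866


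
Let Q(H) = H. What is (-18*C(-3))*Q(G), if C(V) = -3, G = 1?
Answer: 54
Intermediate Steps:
(-18*C(-3))*Q(G) = -18*(-3)*1 = 54*1 = 54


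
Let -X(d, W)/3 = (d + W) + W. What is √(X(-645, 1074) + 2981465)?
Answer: 2*√744239 ≈ 1725.4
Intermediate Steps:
X(d, W) = -6*W - 3*d (X(d, W) = -3*((d + W) + W) = -3*((W + d) + W) = -3*(d + 2*W) = -6*W - 3*d)
√(X(-645, 1074) + 2981465) = √((-6*1074 - 3*(-645)) + 2981465) = √((-6444 + 1935) + 2981465) = √(-4509 + 2981465) = √2976956 = 2*√744239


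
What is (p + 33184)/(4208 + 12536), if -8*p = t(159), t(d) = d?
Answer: 265313/133952 ≈ 1.9807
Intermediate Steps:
p = -159/8 (p = -⅛*159 = -159/8 ≈ -19.875)
(p + 33184)/(4208 + 12536) = (-159/8 + 33184)/(4208 + 12536) = (265313/8)/16744 = (265313/8)*(1/16744) = 265313/133952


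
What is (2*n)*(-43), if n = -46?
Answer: 3956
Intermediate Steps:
(2*n)*(-43) = (2*(-46))*(-43) = -92*(-43) = 3956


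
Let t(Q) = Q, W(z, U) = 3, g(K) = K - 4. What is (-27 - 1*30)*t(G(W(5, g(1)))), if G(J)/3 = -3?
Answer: 513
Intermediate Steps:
g(K) = -4 + K
G(J) = -9 (G(J) = 3*(-3) = -9)
(-27 - 1*30)*t(G(W(5, g(1)))) = (-27 - 1*30)*(-9) = (-27 - 30)*(-9) = -57*(-9) = 513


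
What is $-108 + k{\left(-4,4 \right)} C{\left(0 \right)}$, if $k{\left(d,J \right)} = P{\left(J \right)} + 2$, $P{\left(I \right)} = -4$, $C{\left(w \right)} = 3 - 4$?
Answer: $-106$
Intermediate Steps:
$C{\left(w \right)} = -1$ ($C{\left(w \right)} = 3 - 4 = -1$)
$k{\left(d,J \right)} = -2$ ($k{\left(d,J \right)} = -4 + 2 = -2$)
$-108 + k{\left(-4,4 \right)} C{\left(0 \right)} = -108 - -2 = -108 + 2 = -106$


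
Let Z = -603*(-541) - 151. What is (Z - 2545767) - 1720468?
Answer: -3940163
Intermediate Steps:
Z = 326072 (Z = 326223 - 151 = 326072)
(Z - 2545767) - 1720468 = (326072 - 2545767) - 1720468 = -2219695 - 1720468 = -3940163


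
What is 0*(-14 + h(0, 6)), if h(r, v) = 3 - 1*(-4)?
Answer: 0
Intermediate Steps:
h(r, v) = 7 (h(r, v) = 3 + 4 = 7)
0*(-14 + h(0, 6)) = 0*(-14 + 7) = 0*(-7) = 0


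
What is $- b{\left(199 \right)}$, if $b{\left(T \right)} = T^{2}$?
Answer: $-39601$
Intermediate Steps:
$- b{\left(199 \right)} = - 199^{2} = \left(-1\right) 39601 = -39601$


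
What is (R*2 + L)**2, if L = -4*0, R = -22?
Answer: 1936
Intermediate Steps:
L = 0
(R*2 + L)**2 = (-22*2 + 0)**2 = (-44 + 0)**2 = (-44)**2 = 1936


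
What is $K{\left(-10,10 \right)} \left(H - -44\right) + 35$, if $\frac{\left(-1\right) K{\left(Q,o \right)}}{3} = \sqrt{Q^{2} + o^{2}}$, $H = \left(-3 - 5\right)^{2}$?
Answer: $35 - 3240 \sqrt{2} \approx -4547.1$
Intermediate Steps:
$H = 64$ ($H = \left(-8\right)^{2} = 64$)
$K{\left(Q,o \right)} = - 3 \sqrt{Q^{2} + o^{2}}$
$K{\left(-10,10 \right)} \left(H - -44\right) + 35 = - 3 \sqrt{\left(-10\right)^{2} + 10^{2}} \left(64 - -44\right) + 35 = - 3 \sqrt{100 + 100} \left(64 + 44\right) + 35 = - 3 \sqrt{200} \cdot 108 + 35 = - 3 \cdot 10 \sqrt{2} \cdot 108 + 35 = - 30 \sqrt{2} \cdot 108 + 35 = - 3240 \sqrt{2} + 35 = 35 - 3240 \sqrt{2}$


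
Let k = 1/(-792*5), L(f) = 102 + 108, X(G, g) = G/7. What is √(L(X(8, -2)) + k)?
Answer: √91475890/660 ≈ 14.491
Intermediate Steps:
X(G, g) = G/7 (X(G, g) = G*(⅐) = G/7)
L(f) = 210
k = -1/3960 (k = 1/(-3960) = -1/3960 ≈ -0.00025253)
√(L(X(8, -2)) + k) = √(210 - 1/3960) = √(831599/3960) = √91475890/660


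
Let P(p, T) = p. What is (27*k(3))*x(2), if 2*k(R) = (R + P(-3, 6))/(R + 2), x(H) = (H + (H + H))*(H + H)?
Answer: 0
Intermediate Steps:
x(H) = 6*H**2 (x(H) = (H + 2*H)*(2*H) = (3*H)*(2*H) = 6*H**2)
k(R) = (-3 + R)/(2*(2 + R)) (k(R) = ((R - 3)/(R + 2))/2 = ((-3 + R)/(2 + R))/2 = (-3 + R)/(2*(2 + R)))
(27*k(3))*x(2) = (27*((-3 + 3)/(2*(2 + 3))))*(6*2**2) = (27*((1/2)*0/5))*(6*4) = (27*((1/2)*(1/5)*0))*24 = (27*0)*24 = 0*24 = 0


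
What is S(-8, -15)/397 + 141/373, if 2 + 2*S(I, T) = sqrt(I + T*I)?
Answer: 55604/148081 + 2*sqrt(7)/397 ≈ 0.38883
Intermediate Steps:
S(I, T) = -1 + sqrt(I + I*T)/2 (S(I, T) = -1 + sqrt(I + T*I)/2 = -1 + sqrt(I + I*T)/2)
S(-8, -15)/397 + 141/373 = (-1 + sqrt(-8*(1 - 15))/2)/397 + 141/373 = (-1 + sqrt(-8*(-14))/2)*(1/397) + 141*(1/373) = (-1 + sqrt(112)/2)*(1/397) + 141/373 = (-1 + (4*sqrt(7))/2)*(1/397) + 141/373 = (-1 + 2*sqrt(7))*(1/397) + 141/373 = (-1/397 + 2*sqrt(7)/397) + 141/373 = 55604/148081 + 2*sqrt(7)/397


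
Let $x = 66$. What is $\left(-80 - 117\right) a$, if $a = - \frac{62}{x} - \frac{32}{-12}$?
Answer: $- \frac{3743}{11} \approx -340.27$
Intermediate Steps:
$a = \frac{19}{11}$ ($a = - \frac{62}{66} - \frac{32}{-12} = \left(-62\right) \frac{1}{66} - - \frac{8}{3} = - \frac{31}{33} + \frac{8}{3} = \frac{19}{11} \approx 1.7273$)
$\left(-80 - 117\right) a = \left(-80 - 117\right) \frac{19}{11} = \left(-197\right) \frac{19}{11} = - \frac{3743}{11}$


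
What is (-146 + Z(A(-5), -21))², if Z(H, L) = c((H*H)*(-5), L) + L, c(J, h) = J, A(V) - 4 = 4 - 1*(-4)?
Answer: 786769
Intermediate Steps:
A(V) = 12 (A(V) = 4 + (4 - 1*(-4)) = 4 + (4 + 4) = 4 + 8 = 12)
Z(H, L) = L - 5*H² (Z(H, L) = (H*H)*(-5) + L = H²*(-5) + L = -5*H² + L = L - 5*H²)
(-146 + Z(A(-5), -21))² = (-146 + (-21 - 5*12²))² = (-146 + (-21 - 5*144))² = (-146 + (-21 - 720))² = (-146 - 741)² = (-887)² = 786769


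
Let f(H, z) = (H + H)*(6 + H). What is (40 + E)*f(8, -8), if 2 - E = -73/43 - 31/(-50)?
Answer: 10373104/1075 ≈ 9649.4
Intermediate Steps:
f(H, z) = 2*H*(6 + H) (f(H, z) = (2*H)*(6 + H) = 2*H*(6 + H))
E = 6617/2150 (E = 2 - (-73/43 - 31/(-50)) = 2 - (-73*1/43 - 31*(-1/50)) = 2 - (-73/43 + 31/50) = 2 - 1*(-2317/2150) = 2 + 2317/2150 = 6617/2150 ≈ 3.0777)
(40 + E)*f(8, -8) = (40 + 6617/2150)*(2*8*(6 + 8)) = 92617*(2*8*14)/2150 = (92617/2150)*224 = 10373104/1075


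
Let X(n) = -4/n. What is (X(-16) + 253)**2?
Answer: 1026169/16 ≈ 64136.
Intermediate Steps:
(X(-16) + 253)**2 = (-4/(-16) + 253)**2 = (-4*(-1/16) + 253)**2 = (1/4 + 253)**2 = (1013/4)**2 = 1026169/16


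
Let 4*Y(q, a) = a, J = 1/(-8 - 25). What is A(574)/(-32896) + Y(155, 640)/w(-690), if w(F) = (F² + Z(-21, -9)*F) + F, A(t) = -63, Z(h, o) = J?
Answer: 19368529/8601876352 ≈ 0.0022517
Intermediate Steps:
J = -1/33 (J = 1/(-33) = -1/33 ≈ -0.030303)
Z(h, o) = -1/33
Y(q, a) = a/4
w(F) = F² + 32*F/33 (w(F) = (F² - F/33) + F = F² + 32*F/33)
A(574)/(-32896) + Y(155, 640)/w(-690) = -63/(-32896) + ((¼)*640)/(((1/33)*(-690)*(32 + 33*(-690)))) = -63*(-1/32896) + 160/(((1/33)*(-690)*(32 - 22770))) = 63/32896 + 160/(((1/33)*(-690)*(-22738))) = 63/32896 + 160/(5229740/11) = 63/32896 + 160*(11/5229740) = 63/32896 + 88/261487 = 19368529/8601876352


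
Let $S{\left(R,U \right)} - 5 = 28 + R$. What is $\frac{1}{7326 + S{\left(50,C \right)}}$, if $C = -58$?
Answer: $\frac{1}{7409} \approx 0.00013497$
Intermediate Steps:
$S{\left(R,U \right)} = 33 + R$ ($S{\left(R,U \right)} = 5 + \left(28 + R\right) = 33 + R$)
$\frac{1}{7326 + S{\left(50,C \right)}} = \frac{1}{7326 + \left(33 + 50\right)} = \frac{1}{7326 + 83} = \frac{1}{7409}$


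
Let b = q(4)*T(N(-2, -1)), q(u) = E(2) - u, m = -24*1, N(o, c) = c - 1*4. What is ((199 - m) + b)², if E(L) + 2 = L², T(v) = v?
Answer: 54289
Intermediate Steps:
N(o, c) = -4 + c (N(o, c) = c - 4 = -4 + c)
E(L) = -2 + L²
m = -24
q(u) = 2 - u (q(u) = (-2 + 2²) - u = (-2 + 4) - u = 2 - u)
b = 10 (b = (2 - 1*4)*(-4 - 1) = (2 - 4)*(-5) = -2*(-5) = 10)
((199 - m) + b)² = ((199 - 1*(-24)) + 10)² = ((199 + 24) + 10)² = (223 + 10)² = 233² = 54289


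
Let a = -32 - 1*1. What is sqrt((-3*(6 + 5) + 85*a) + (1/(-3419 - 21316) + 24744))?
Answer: sqrt(13402533824115)/24735 ≈ 148.01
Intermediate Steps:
a = -33 (a = -32 - 1 = -33)
sqrt((-3*(6 + 5) + 85*a) + (1/(-3419 - 21316) + 24744)) = sqrt((-3*(6 + 5) + 85*(-33)) + (1/(-3419 - 21316) + 24744)) = sqrt((-3*11 - 2805) + (1/(-24735) + 24744)) = sqrt((-33 - 2805) + (-1/24735 + 24744)) = sqrt(-2838 + 612042839/24735) = sqrt(541844909/24735) = sqrt(13402533824115)/24735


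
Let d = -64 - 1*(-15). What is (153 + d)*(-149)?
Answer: -15496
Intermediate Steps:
d = -49 (d = -64 + 15 = -49)
(153 + d)*(-149) = (153 - 49)*(-149) = 104*(-149) = -15496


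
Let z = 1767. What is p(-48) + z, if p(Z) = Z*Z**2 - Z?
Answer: -108777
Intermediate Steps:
p(Z) = Z**3 - Z
p(-48) + z = ((-48)**3 - 1*(-48)) + 1767 = (-110592 + 48) + 1767 = -110544 + 1767 = -108777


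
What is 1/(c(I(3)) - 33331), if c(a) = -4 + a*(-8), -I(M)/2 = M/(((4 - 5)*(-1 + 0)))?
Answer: -1/33287 ≈ -3.0042e-5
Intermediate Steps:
I(M) = -2*M (I(M) = -2*M/((4 - 5)*(-1 + 0)) = -2*M/((-1*(-1))) = -2*M/1 = -2*M)
c(a) = -4 - 8*a
1/(c(I(3)) - 33331) = 1/((-4 - (-16)*3) - 33331) = 1/((-4 - 8*(-6)) - 33331) = 1/((-4 + 48) - 33331) = 1/(44 - 33331) = 1/(-33287) = -1/33287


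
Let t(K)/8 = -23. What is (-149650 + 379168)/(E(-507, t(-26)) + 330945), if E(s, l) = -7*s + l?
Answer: 114759/167155 ≈ 0.68654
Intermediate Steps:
t(K) = -184 (t(K) = 8*(-23) = -184)
E(s, l) = l - 7*s
(-149650 + 379168)/(E(-507, t(-26)) + 330945) = (-149650 + 379168)/((-184 - 7*(-507)) + 330945) = 229518/((-184 + 3549) + 330945) = 229518/(3365 + 330945) = 229518/334310 = 229518*(1/334310) = 114759/167155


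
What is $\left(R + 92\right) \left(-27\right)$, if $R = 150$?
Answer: $-6534$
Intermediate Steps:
$\left(R + 92\right) \left(-27\right) = \left(150 + 92\right) \left(-27\right) = 242 \left(-27\right) = -6534$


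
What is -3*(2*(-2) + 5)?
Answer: -3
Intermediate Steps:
-3*(2*(-2) + 5) = -3*(-4 + 5) = -3*1 = -3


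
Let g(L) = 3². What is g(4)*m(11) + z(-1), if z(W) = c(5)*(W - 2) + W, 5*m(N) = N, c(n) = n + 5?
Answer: -56/5 ≈ -11.200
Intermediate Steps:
c(n) = 5 + n
g(L) = 9
m(N) = N/5
z(W) = -20 + 11*W (z(W) = (5 + 5)*(W - 2) + W = 10*(-2 + W) + W = (-20 + 10*W) + W = -20 + 11*W)
g(4)*m(11) + z(-1) = 9*((⅕)*11) + (-20 + 11*(-1)) = 9*(11/5) + (-20 - 11) = 99/5 - 31 = -56/5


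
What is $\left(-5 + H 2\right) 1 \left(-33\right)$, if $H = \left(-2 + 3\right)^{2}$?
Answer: $99$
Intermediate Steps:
$H = 1$ ($H = 1^{2} = 1$)
$\left(-5 + H 2\right) 1 \left(-33\right) = \left(-5 + 1 \cdot 2\right) 1 \left(-33\right) = \left(-5 + 2\right) 1 \left(-33\right) = \left(-3\right) 1 \left(-33\right) = \left(-3\right) \left(-33\right) = 99$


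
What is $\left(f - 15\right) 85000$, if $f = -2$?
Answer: $-1445000$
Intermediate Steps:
$\left(f - 15\right) 85000 = \left(-2 - 15\right) 85000 = \left(-17\right) 85000 = -1445000$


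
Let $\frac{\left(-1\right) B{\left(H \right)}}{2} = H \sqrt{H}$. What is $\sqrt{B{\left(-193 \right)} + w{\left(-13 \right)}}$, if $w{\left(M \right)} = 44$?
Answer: $\sqrt{44 + 386 i \sqrt{193}} \approx 51.994 + 51.569 i$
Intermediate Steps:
$B{\left(H \right)} = - 2 H^{\frac{3}{2}}$ ($B{\left(H \right)} = - 2 H \sqrt{H} = - 2 H^{\frac{3}{2}}$)
$\sqrt{B{\left(-193 \right)} + w{\left(-13 \right)}} = \sqrt{- 2 \left(-193\right)^{\frac{3}{2}} + 44} = \sqrt{- 2 \left(- 193 i \sqrt{193}\right) + 44} = \sqrt{386 i \sqrt{193} + 44} = \sqrt{44 + 386 i \sqrt{193}}$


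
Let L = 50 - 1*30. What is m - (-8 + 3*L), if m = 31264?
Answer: 31212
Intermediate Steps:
L = 20 (L = 50 - 30 = 20)
m - (-8 + 3*L) = 31264 - (-8 + 3*20) = 31264 - (-8 + 60) = 31264 - 1*52 = 31264 - 52 = 31212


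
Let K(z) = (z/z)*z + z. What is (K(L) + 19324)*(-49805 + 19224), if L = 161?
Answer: -600794326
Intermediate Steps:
K(z) = 2*z (K(z) = 1*z + z = z + z = 2*z)
(K(L) + 19324)*(-49805 + 19224) = (2*161 + 19324)*(-49805 + 19224) = (322 + 19324)*(-30581) = 19646*(-30581) = -600794326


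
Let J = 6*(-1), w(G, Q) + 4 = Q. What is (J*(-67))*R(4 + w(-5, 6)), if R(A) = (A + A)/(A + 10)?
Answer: 603/2 ≈ 301.50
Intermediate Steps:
w(G, Q) = -4 + Q
J = -6
R(A) = 2*A/(10 + A) (R(A) = (2*A)/(10 + A) = 2*A/(10 + A))
(J*(-67))*R(4 + w(-5, 6)) = (-6*(-67))*(2*(4 + (-4 + 6))/(10 + (4 + (-4 + 6)))) = 402*(2*(4 + 2)/(10 + (4 + 2))) = 402*(2*6/(10 + 6)) = 402*(2*6/16) = 402*(2*6*(1/16)) = 402*(3/4) = 603/2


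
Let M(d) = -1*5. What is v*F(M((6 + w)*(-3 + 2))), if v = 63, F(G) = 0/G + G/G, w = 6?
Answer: 63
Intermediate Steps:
M(d) = -5
F(G) = 1 (F(G) = 0 + 1 = 1)
v*F(M((6 + w)*(-3 + 2))) = 63*1 = 63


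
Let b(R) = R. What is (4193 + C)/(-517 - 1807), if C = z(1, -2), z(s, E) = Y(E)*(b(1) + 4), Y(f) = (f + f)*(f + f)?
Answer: -4273/2324 ≈ -1.8386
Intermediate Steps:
Y(f) = 4*f² (Y(f) = (2*f)*(2*f) = 4*f²)
z(s, E) = 20*E² (z(s, E) = (4*E²)*(1 + 4) = (4*E²)*5 = 20*E²)
C = 80 (C = 20*(-2)² = 20*4 = 80)
(4193 + C)/(-517 - 1807) = (4193 + 80)/(-517 - 1807) = 4273/(-2324) = 4273*(-1/2324) = -4273/2324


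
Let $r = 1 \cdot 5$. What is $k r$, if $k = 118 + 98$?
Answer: $1080$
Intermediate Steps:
$r = 5$
$k = 216$
$k r = 216 \cdot 5 = 1080$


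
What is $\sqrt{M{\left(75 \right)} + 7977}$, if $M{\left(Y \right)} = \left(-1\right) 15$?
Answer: $\sqrt{7962} \approx 89.23$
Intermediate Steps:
$M{\left(Y \right)} = -15$
$\sqrt{M{\left(75 \right)} + 7977} = \sqrt{-15 + 7977} = \sqrt{7962}$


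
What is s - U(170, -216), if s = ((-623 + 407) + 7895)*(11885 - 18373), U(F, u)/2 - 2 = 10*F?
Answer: -49824756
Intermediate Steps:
U(F, u) = 4 + 20*F (U(F, u) = 4 + 2*(10*F) = 4 + 20*F)
s = -49821352 (s = (-216 + 7895)*(-6488) = 7679*(-6488) = -49821352)
s - U(170, -216) = -49821352 - (4 + 20*170) = -49821352 - (4 + 3400) = -49821352 - 1*3404 = -49821352 - 3404 = -49824756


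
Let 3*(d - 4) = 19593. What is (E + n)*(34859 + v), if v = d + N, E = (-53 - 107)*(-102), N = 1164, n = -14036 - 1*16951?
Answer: -624198186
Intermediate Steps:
n = -30987 (n = -14036 - 16951 = -30987)
d = 6535 (d = 4 + (1/3)*19593 = 4 + 6531 = 6535)
E = 16320 (E = -160*(-102) = 16320)
v = 7699 (v = 6535 + 1164 = 7699)
(E + n)*(34859 + v) = (16320 - 30987)*(34859 + 7699) = -14667*42558 = -624198186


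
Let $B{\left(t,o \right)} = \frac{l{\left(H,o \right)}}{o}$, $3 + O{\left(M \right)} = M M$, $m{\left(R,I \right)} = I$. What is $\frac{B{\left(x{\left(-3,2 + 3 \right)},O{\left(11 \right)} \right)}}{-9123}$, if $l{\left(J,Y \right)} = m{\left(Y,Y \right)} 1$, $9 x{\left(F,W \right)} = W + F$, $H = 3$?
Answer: $- \frac{1}{9123} \approx -0.00010961$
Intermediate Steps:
$x{\left(F,W \right)} = \frac{F}{9} + \frac{W}{9}$ ($x{\left(F,W \right)} = \frac{W + F}{9} = \frac{F + W}{9} = \frac{F}{9} + \frac{W}{9}$)
$l{\left(J,Y \right)} = Y$ ($l{\left(J,Y \right)} = Y 1 = Y$)
$O{\left(M \right)} = -3 + M^{2}$ ($O{\left(M \right)} = -3 + M M = -3 + M^{2}$)
$B{\left(t,o \right)} = 1$ ($B{\left(t,o \right)} = \frac{o}{o} = 1$)
$\frac{B{\left(x{\left(-3,2 + 3 \right)},O{\left(11 \right)} \right)}}{-9123} = 1 \frac{1}{-9123} = 1 \left(- \frac{1}{9123}\right) = - \frac{1}{9123}$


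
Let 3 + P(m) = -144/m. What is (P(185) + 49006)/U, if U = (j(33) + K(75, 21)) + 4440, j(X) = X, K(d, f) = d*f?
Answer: 9065411/1118880 ≈ 8.1022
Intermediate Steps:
P(m) = -3 - 144/m
U = 6048 (U = (33 + 75*21) + 4440 = (33 + 1575) + 4440 = 1608 + 4440 = 6048)
(P(185) + 49006)/U = ((-3 - 144/185) + 49006)/6048 = ((-3 - 144*1/185) + 49006)*(1/6048) = ((-3 - 144/185) + 49006)*(1/6048) = (-699/185 + 49006)*(1/6048) = (9065411/185)*(1/6048) = 9065411/1118880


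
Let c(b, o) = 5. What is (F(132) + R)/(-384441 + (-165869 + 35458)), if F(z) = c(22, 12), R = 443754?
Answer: -443759/514852 ≈ -0.86192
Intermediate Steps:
F(z) = 5
(F(132) + R)/(-384441 + (-165869 + 35458)) = (5 + 443754)/(-384441 + (-165869 + 35458)) = 443759/(-384441 - 130411) = 443759/(-514852) = 443759*(-1/514852) = -443759/514852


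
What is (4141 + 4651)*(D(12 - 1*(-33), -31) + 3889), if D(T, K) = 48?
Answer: 34614104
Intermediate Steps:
(4141 + 4651)*(D(12 - 1*(-33), -31) + 3889) = (4141 + 4651)*(48 + 3889) = 8792*3937 = 34614104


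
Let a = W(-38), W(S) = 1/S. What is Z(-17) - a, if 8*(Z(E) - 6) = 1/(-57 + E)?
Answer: 67765/11248 ≈ 6.0246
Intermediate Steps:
Z(E) = 6 + 1/(8*(-57 + E))
a = -1/38 (a = 1/(-38) = -1/38 ≈ -0.026316)
Z(-17) - a = (-2735 + 48*(-17))/(8*(-57 - 17)) - 1*(-1/38) = (⅛)*(-2735 - 816)/(-74) + 1/38 = (⅛)*(-1/74)*(-3551) + 1/38 = 3551/592 + 1/38 = 67765/11248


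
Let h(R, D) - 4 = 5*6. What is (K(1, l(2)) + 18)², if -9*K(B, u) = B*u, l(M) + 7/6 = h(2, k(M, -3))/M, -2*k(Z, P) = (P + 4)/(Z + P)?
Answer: 769129/2916 ≈ 263.76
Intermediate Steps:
k(Z, P) = -(4 + P)/(2*(P + Z)) (k(Z, P) = -(P + 4)/(2*(Z + P)) = -(4 + P)/(2*(P + Z)))
h(R, D) = 34 (h(R, D) = 4 + 5*6 = 4 + 30 = 34)
l(M) = -7/6 + 34/M
K(B, u) = -B*u/9
(K(1, l(2)) + 18)² = (-⅑*1*(-7/6 + 34/2) + 18)² = (-⅑*1*(-7/6 + 34*(½)) + 18)² = (-⅑*1*(-7/6 + 17) + 18)² = (-⅑*1*95/6 + 18)² = (-95/54 + 18)² = (877/54)² = 769129/2916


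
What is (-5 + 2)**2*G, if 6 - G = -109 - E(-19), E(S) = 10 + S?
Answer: 954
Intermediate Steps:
G = 106 (G = 6 - (-109 - (10 - 19)) = 6 - (-109 - 1*(-9)) = 6 - (-109 + 9) = 6 - 1*(-100) = 6 + 100 = 106)
(-5 + 2)**2*G = (-5 + 2)**2*106 = (-3)**2*106 = 9*106 = 954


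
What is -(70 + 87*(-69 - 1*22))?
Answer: 7847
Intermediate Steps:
-(70 + 87*(-69 - 1*22)) = -(70 + 87*(-69 - 22)) = -(70 + 87*(-91)) = -(70 - 7917) = -1*(-7847) = 7847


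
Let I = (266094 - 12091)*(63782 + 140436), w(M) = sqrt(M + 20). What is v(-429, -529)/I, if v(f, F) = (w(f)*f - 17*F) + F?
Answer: 4232/25935992327 - 429*I*sqrt(409)/51871984654 ≈ 1.6317e-7 - 1.6726e-7*I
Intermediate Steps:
w(M) = sqrt(20 + M)
v(f, F) = -16*F + f*sqrt(20 + f) (v(f, F) = (sqrt(20 + f)*f - 17*F) + F = (f*sqrt(20 + f) - 17*F) + F = (-17*F + f*sqrt(20 + f)) + F = -16*F + f*sqrt(20 + f))
I = 51871984654 (I = 254003*204218 = 51871984654)
v(-429, -529)/I = (-16*(-529) - 429*sqrt(20 - 429))/51871984654 = (8464 - 429*I*sqrt(409))*(1/51871984654) = 4232/25935992327 - 429*I*sqrt(409)/51871984654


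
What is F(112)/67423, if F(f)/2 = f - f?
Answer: 0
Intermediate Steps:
F(f) = 0 (F(f) = 2*(f - f) = 2*0 = 0)
F(112)/67423 = 0/67423 = 0*(1/67423) = 0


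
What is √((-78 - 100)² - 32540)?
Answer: 2*I*√214 ≈ 29.257*I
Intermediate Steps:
√((-78 - 100)² - 32540) = √((-178)² - 32540) = √(31684 - 32540) = √(-856) = 2*I*√214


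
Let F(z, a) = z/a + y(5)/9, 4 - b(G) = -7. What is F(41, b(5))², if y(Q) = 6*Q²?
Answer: 452929/1089 ≈ 415.91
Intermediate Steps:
b(G) = 11 (b(G) = 4 - 1*(-7) = 4 + 7 = 11)
F(z, a) = 50/3 + z/a (F(z, a) = z/a + (6*5²)/9 = z/a + (6*25)*(⅑) = z/a + 150*(⅑) = z/a + 50/3 = 50/3 + z/a)
F(41, b(5))² = (50/3 + 41/11)² = (673/33)² = 452929/1089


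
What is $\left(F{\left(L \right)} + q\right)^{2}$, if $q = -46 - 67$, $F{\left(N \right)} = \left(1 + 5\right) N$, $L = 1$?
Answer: $11449$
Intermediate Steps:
$F{\left(N \right)} = 6 N$
$q = -113$ ($q = -46 - 67 = -113$)
$\left(F{\left(L \right)} + q\right)^{2} = \left(6 \cdot 1 - 113\right)^{2} = \left(6 - 113\right)^{2} = \left(-107\right)^{2} = 11449$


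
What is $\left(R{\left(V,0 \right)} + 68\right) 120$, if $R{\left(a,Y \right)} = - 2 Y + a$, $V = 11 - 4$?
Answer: $9000$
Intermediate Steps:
$V = 7$
$R{\left(a,Y \right)} = a - 2 Y$
$\left(R{\left(V,0 \right)} + 68\right) 120 = \left(\left(7 - 0\right) + 68\right) 120 = \left(\left(7 + 0\right) + 68\right) 120 = \left(7 + 68\right) 120 = 75 \cdot 120 = 9000$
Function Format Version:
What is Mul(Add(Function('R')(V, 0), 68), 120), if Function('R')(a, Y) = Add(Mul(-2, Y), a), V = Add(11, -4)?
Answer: 9000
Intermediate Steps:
V = 7
Function('R')(a, Y) = Add(a, Mul(-2, Y))
Mul(Add(Function('R')(V, 0), 68), 120) = Mul(Add(Add(7, Mul(-2, 0)), 68), 120) = Mul(Add(Add(7, 0), 68), 120) = Mul(Add(7, 68), 120) = Mul(75, 120) = 9000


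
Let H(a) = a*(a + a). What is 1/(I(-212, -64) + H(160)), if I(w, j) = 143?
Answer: 1/51343 ≈ 1.9477e-5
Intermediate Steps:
H(a) = 2*a² (H(a) = a*(2*a) = 2*a²)
1/(I(-212, -64) + H(160)) = 1/(143 + 2*160²) = 1/(143 + 2*25600) = 1/(143 + 51200) = 1/51343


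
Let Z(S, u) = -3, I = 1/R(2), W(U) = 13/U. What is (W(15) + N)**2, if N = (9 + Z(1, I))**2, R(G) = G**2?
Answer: 305809/225 ≈ 1359.2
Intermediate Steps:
I = 1/4 (I = 1/(2**2) = 1/4 ≈ 0.25000)
N = 36 (N = (9 - 3)**2 = 6**2 = 36)
(W(15) + N)**2 = (13/15 + 36)**2 = (553/15)**2 = 305809/225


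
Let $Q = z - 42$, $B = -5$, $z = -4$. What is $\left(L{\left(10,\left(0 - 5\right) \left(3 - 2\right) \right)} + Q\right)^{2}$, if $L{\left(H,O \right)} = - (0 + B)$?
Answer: $1681$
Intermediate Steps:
$L{\left(H,O \right)} = 5$ ($L{\left(H,O \right)} = - (0 - 5) = \left(-1\right) \left(-5\right) = 5$)
$Q = -46$ ($Q = -4 - 42 = -46$)
$\left(L{\left(10,\left(0 - 5\right) \left(3 - 2\right) \right)} + Q\right)^{2} = \left(5 - 46\right)^{2} = \left(-41\right)^{2} = 1681$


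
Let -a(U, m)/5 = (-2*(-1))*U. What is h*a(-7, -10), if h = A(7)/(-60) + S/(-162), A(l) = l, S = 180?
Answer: -1547/18 ≈ -85.944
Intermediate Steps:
a(U, m) = -10*U (a(U, m) = -5*(-2*(-1))*U = -10*U)
h = -221/180 (h = 7/(-60) + 180/(-162) = 7*(-1/60) + 180*(-1/162) = -7/60 - 10/9 = -221/180 ≈ -1.2278)
h*a(-7, -10) = -(-221)*(-7)/18 = -221/180*70 = -1547/18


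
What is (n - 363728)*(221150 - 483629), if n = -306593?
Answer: 175945185759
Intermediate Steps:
(n - 363728)*(221150 - 483629) = (-306593 - 363728)*(221150 - 483629) = -670321*(-262479) = 175945185759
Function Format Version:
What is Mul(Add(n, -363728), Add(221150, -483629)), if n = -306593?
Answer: 175945185759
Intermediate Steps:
Mul(Add(n, -363728), Add(221150, -483629)) = Mul(Add(-306593, -363728), Add(221150, -483629)) = Mul(-670321, -262479) = 175945185759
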